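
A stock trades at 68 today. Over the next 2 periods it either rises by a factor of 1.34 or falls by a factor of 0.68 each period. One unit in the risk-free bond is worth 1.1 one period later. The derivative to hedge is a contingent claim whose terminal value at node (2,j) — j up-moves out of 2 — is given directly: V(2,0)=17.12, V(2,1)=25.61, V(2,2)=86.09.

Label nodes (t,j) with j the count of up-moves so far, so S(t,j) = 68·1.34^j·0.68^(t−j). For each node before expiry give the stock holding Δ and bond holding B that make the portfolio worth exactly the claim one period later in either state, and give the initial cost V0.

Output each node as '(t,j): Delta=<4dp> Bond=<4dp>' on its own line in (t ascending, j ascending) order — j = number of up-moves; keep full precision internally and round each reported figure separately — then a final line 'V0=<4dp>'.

Since d<R<u, set p* = (R−d)/(u−d) = 0.6364; price each node as the discounted p*-expectation of its children.
Terminal values V(2,·): V(2,0)=17.1200, V(2,1)=25.6100, V(2,2)=86.0900
Node (1,0) S=46.2400: V=(p*·25.6100+(1−p*)·17.1200)/1.1=20.4752; Δ=(25.6100−17.1200)/(61.9616−31.4432)=0.2782; B=V−Δ·S=7.6116
Node (1,1) S=91.1200: V=(p*·86.0900+(1−p*)·25.6100)/1.1=58.2702; Δ=(86.0900−25.6100)/(122.1008−61.9616)=1.0057; B=V−Δ·S=-33.3661
Node (0,0) S=68.0000: V=(p*·58.2702+(1−p*)·20.4752)/1.1=40.4787; Δ=(58.2702−20.4752)/(91.1200−46.2400)=0.8421; B=V−Δ·S=-16.7865
The time-0 hedge costs 40.4787, which is the no-arbitrage price.

(0,0): Delta=0.8421 Bond=-16.7865
(1,0): Delta=0.2782 Bond=7.6116
(1,1): Delta=1.0057 Bond=-33.3661
V0=40.4787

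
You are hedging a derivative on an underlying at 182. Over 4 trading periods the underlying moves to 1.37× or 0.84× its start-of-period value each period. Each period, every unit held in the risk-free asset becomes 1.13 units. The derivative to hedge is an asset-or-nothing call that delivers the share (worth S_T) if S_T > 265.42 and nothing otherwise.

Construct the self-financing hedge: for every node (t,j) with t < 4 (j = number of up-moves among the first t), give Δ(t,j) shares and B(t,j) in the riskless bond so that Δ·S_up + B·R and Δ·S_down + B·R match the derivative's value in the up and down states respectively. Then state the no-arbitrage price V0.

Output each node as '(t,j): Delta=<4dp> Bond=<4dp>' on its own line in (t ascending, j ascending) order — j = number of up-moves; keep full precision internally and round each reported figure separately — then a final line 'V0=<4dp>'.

(0,0): Delta=1.4407 Bond=-155.4186
(1,0): Delta=1.1376 Bond=-129.2780
(1,1): Delta=1.5945 Bond=-213.9774
(2,0): Delta=0.0000 Bond=0.0000
(2,1): Delta=1.7148 Bond=-266.9814
(2,2): Delta=1.5335 Bond=-220.9501
(3,0): Delta=0.0000 Bond=0.0000
(3,1): Delta=0.0000 Bond=0.0000
(3,2): Delta=2.5849 Bond=-551.3627
(3,3): Delta=1.0000 Bond=0.0000
V0=106.7894

The replicating-portfolio and risk-neutral prices coincide; use p* = (1.13−0.84)/(1.37−0.84) = 0.5472 for the latter.
Terminal payoffs: V(4,0)=0.0000, V(4,1)=0.0000, V(4,2)=0.0000, V(4,3)=393.1084, V(4,4)=641.1412
Node (3,0) S=107.8721: V=(p*·0.0000+(1−p*)·0.0000)/1.13=0.0000; Δ=(0.0000−0.0000)/(147.7848−90.6126)=0.0000; B=V−Δ·S=0.0000
Node (3,1) S=175.9343: V=(p*·0.0000+(1−p*)·0.0000)/1.13=0.0000; Δ=(0.0000−0.0000)/(241.0300−147.7848)=0.0000; B=V−Δ·S=0.0000
Node (3,2) S=286.9405: V=(p*·393.1084+(1−p*)·0.0000)/1.13=190.3514; Δ=(393.1084−0.0000)/(393.1084−241.0300)=2.5849; B=V−Δ·S=-551.3627
Node (3,3) S=467.9862: V=(p*·641.1412+(1−p*)·393.1084)/1.13=467.9862; Δ=(641.1412−393.1084)/(641.1412−393.1084)=1.0000; B=V−Δ·S=0.0000
Node (2,0) S=128.4192: V=(p*·0.0000+(1−p*)·0.0000)/1.13=0.0000; Δ=(0.0000−0.0000)/(175.9343−107.8721)=0.0000; B=V−Δ·S=0.0000
Node (2,1) S=209.4456: V=(p*·190.3514+(1−p*)·0.0000)/1.13=92.1722; Δ=(190.3514−0.0000)/(286.9405−175.9343)=1.7148; B=V−Δ·S=-266.9814
Node (2,2) S=341.5958: V=(p*·467.9862+(1−p*)·190.3514)/1.13=302.8892; Δ=(467.9862−190.3514)/(467.9862−286.9405)=1.5335; B=V−Δ·S=-220.9501
Node (1,0) S=152.8800: V=(p*·92.1722+(1−p*)·0.0000)/1.13=44.6317; Δ=(92.1722−0.0000)/(209.4456−128.4192)=1.1376; B=V−Δ·S=-129.2780
Node (1,1) S=249.3400: V=(p*·302.8892+(1−p*)·92.1722)/1.13=183.6019; Δ=(302.8892−92.1722)/(341.5958−209.4456)=1.5945; B=V−Δ·S=-213.9774
Node (0,0) S=182.0000: V=(p*·183.6019+(1−p*)·44.6317)/1.13=106.7894; Δ=(183.6019−44.6317)/(249.3400−152.8800)=1.4407; B=V−Δ·S=-155.4186
Self-financing check: at every node Δ·S+B equals the discounted successor values.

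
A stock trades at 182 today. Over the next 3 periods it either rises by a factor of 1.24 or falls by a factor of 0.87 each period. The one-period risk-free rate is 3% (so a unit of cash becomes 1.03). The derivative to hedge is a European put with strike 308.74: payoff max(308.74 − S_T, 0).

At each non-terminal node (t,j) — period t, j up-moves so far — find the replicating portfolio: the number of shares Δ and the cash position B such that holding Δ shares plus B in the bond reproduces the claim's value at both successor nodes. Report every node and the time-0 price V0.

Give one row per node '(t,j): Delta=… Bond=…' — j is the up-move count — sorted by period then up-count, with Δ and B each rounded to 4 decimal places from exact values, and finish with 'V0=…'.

(0,0): Delta=-0.8998 Bond=267.1433
(1,0): Delta=-1.0000 Bond=291.0171
(1,1): Delta=-0.8076 Bond=254.3421
(2,0): Delta=-1.0000 Bond=299.7476
(2,1): Delta=-1.0000 Bond=299.7476
(2,2): Delta=-0.6304 Bond=212.3924
V0=103.3726

The replicating-portfolio and risk-neutral prices coincide; use p* = (1.03−0.87)/(1.24−0.87) = 0.4324 for the latter.
Payoff layer (t=3): V(3,0)=188.8925, V(3,1)=137.9228, V(3,2)=65.2764, V(3,3)=0.0000
(2,0): S=137.7558. Δ = (V_up−V_dn)/(S_up−S_dn) = (137.9228−188.8925)/(170.8172−119.8475) = -1.0000. V = [p*·137.9228 + (1−p*)·188.8925]/1.03 = 161.9918. B = V − Δ·S = 299.7476.
(2,1): S=196.3416. Δ = (V_up−V_dn)/(S_up−S_dn) = (65.2764−137.9228)/(243.4636−170.8172) = -1.0000. V = [p*·65.2764 + (1−p*)·137.9228]/1.03 = 103.4060. B = V − Δ·S = 299.7476.
(2,2): S=279.8432. Δ = (V_up−V_dn)/(S_up−S_dn) = (0.0000−65.2764)/(347.0056−243.4636) = -0.6304. V = [p*·0.0000 + (1−p*)·65.2764]/1.03 = 35.9697. B = V − Δ·S = 212.3924.
(1,0): S=158.3400. Δ = (V_up−V_dn)/(S_up−S_dn) = (103.4060−161.9918)/(196.3416−137.7558) = -1.0000. V = [p*·103.4060 + (1−p*)·161.9918]/1.03 = 132.6771. B = V − Δ·S = 291.0171.
(1,1): S=225.6800. Δ = (V_up−V_dn)/(S_up−S_dn) = (35.9697−103.4060)/(279.8432−196.3416) = -0.8076. V = [p*·35.9697 + (1−p*)·103.4060]/1.03 = 72.0819. B = V − Δ·S = 254.3421.
(0,0): S=182.0000. Δ = (V_up−V_dn)/(S_up−S_dn) = (72.0819−132.6771)/(225.6800−158.3400) = -0.8998. V = [p*·72.0819 + (1−p*)·132.6771]/1.03 = 103.3726. B = V − Δ·S = 267.1433.
Each (Δ,B) replicates both successor values, so the strategy is self-financing and V0 is arbitrage-free.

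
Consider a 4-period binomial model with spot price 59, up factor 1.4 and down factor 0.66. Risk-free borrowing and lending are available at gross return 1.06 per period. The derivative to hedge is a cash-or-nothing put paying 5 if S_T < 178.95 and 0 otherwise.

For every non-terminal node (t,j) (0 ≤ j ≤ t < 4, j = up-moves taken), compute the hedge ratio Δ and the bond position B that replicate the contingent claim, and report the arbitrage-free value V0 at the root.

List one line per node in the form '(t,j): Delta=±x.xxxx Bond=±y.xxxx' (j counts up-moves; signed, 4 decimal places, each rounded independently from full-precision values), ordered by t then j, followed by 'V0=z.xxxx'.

(0,0): Delta=-0.0152 Bond=4.5184
(1,0): Delta=0.0000 Bond=4.1981
(1,1): Delta=-0.0213 Bond=5.2921
(2,0): Delta=0.0000 Bond=4.4500
(2,1): Delta=0.0000 Bond=4.4500
(2,2): Delta=-0.0298 Bond=6.5953
(3,0): Delta=0.0000 Bond=4.7170
(3,1): Delta=0.0000 Bond=4.7170
(3,2): Delta=0.0000 Bond=4.7170
(3,3): Delta=-0.0417 Bond=8.9240
V0=3.6224

No-arbitrage ⇒ martingale measure with p* = (R−d)/(u−d) = 0.5405.
Payoff layer (t=4): V(4,0)=5.0000, V(4,1)=5.0000, V(4,2)=5.0000, V(4,3)=5.0000, V(4,4)=0.0000
  t=3,j=0: stock 16.9623 → up 23.7472 (V=5.0000), down 11.1951 (V=5.0000). Price 4.7170; hedge Δ=0.0000, bond B=4.7170.
  t=3,j=1: stock 35.9806 → up 50.3728 (V=5.0000), down 23.7472 (V=5.0000). Price 4.7170; hedge Δ=0.0000, bond B=4.7170.
  t=3,j=2: stock 76.3224 → up 106.8514 (V=5.0000), down 50.3728 (V=5.0000). Price 4.7170; hedge Δ=0.0000, bond B=4.7170.
  t=3,j=3: stock 161.8960 → up 226.6544 (V=0.0000), down 106.8514 (V=5.0000). Price 2.1673; hedge Δ=-0.0417, bond B=8.9240.
  t=2,j=0: stock 25.7004 → up 35.9806 (V=4.7170), down 16.9623 (V=4.7170). Price 4.4500; hedge Δ=0.0000, bond B=4.4500.
  t=2,j=1: stock 54.5160 → up 76.3224 (V=4.7170), down 35.9806 (V=4.7170). Price 4.4500; hedge Δ=0.0000, bond B=4.4500.
  t=2,j=2: stock 115.6400 → up 161.8960 (V=2.1673), down 76.3224 (V=4.7170). Price 3.1498; hedge Δ=-0.0298, bond B=6.5953.
  t=1,j=0: stock 38.9400 → up 54.5160 (V=4.4500), down 25.7004 (V=4.4500). Price 4.1981; hedge Δ=0.0000, bond B=4.1981.
  t=1,j=1: stock 82.6000 → up 115.6400 (V=3.1498), down 54.5160 (V=4.4500). Price 3.5351; hedge Δ=-0.0213, bond B=5.2921.
  t=0,j=0: stock 59.0000 → up 82.6000 (V=3.5351), down 38.9400 (V=4.1981). Price 3.6224; hedge Δ=-0.0152, bond B=4.5184.
Check: Δ(0,0)·S0 + B(0,0) = 3.6224 = V0.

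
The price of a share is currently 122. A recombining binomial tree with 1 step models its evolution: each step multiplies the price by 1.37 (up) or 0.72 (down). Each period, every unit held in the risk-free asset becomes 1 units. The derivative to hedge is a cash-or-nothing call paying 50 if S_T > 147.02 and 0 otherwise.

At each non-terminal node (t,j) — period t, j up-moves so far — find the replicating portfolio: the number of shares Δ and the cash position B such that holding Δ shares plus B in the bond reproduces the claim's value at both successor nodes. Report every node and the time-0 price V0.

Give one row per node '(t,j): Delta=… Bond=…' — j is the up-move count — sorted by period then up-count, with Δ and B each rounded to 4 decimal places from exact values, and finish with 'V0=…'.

(0,0): Delta=0.6305 Bond=-55.3846
V0=21.5385

Under the risk-neutral measure, an up-move has probability p* = (R−d)/(u−d) = 0.4308 and values discount at R = 1.
Terminal values V(1,·): V(1,0)=0.0000, V(1,1)=50.0000
(0,0): S=122.0000. Δ = (V_up−V_dn)/(S_up−S_dn) = (50.0000−0.0000)/(167.1400−87.8400) = 0.6305. V = [p*·50.0000 + (1−p*)·0.0000]/1 = 21.5385. B = V − Δ·S = -55.3846.
Each (Δ,B) replicates both successor values, so the strategy is self-financing and V0 is arbitrage-free.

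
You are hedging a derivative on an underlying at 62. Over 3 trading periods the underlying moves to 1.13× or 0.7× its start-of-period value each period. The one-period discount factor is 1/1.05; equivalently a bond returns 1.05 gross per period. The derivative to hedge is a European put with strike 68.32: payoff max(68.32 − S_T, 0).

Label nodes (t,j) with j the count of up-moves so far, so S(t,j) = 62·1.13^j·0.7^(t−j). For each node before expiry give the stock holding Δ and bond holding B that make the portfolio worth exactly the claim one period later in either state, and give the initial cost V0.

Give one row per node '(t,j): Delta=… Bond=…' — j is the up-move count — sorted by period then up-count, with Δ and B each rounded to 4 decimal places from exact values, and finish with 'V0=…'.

The replicating-portfolio and risk-neutral prices coincide; use p* = (1.05−0.7)/(1.13−0.7) = 0.8140 for the latter.
Terminal values V(3,·): V(3,0)=47.0540, V(3,1)=33.9906, V(3,2)=12.9025, V(3,3)=0.0000
  t=2,j=0: stock 30.3800 → up 34.3294 (V=33.9906), down 21.2660 (V=47.0540). Price 34.6867; hedge Δ=-1.0000, bond B=65.0667.
  t=2,j=1: stock 49.0420 → up 55.4175 (V=12.9025), down 34.3294 (V=33.9906). Price 16.0247; hedge Δ=-1.0000, bond B=65.0667.
  t=2,j=2: stock 79.1678 → up 89.4596 (V=0.0000), down 55.4175 (V=12.9025). Price 2.2862; hedge Δ=-0.3790, bond B=32.2921.
  t=1,j=0: stock 43.4000 → up 49.0420 (V=16.0247), down 30.3800 (V=34.6867). Price 18.5683; hedge Δ=-1.0000, bond B=61.9683.
  t=1,j=1: stock 70.0600 → up 79.1678 (V=2.2862), down 49.0420 (V=16.0247). Price 4.6116; hedge Δ=-0.4560, bond B=36.5616.
  t=0,j=0: stock 62.0000 → up 70.0600 (V=4.6116), down 43.4000 (V=18.5683). Price 6.8649; hedge Δ=-0.5235, bond B=39.3223.
The time-0 hedge costs 6.8649, which is the no-arbitrage price.

(0,0): Delta=-0.5235 Bond=39.3223
(1,0): Delta=-1.0000 Bond=61.9683
(1,1): Delta=-0.4560 Bond=36.5616
(2,0): Delta=-1.0000 Bond=65.0667
(2,1): Delta=-1.0000 Bond=65.0667
(2,2): Delta=-0.3790 Bond=32.2921
V0=6.8649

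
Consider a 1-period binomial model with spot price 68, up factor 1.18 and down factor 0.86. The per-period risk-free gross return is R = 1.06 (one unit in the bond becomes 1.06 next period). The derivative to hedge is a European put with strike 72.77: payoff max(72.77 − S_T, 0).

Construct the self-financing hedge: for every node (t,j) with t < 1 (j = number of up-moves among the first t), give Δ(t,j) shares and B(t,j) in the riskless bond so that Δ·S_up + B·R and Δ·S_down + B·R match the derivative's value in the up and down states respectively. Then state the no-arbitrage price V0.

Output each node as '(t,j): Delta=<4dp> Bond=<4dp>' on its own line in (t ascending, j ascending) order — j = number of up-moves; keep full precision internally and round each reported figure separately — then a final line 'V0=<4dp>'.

The replicating-portfolio and risk-neutral prices coincide; use p* = (1.06−0.86)/(1.18−0.86) = 0.6250 for the latter.
Terminal values V(1,·): V(1,0)=14.2900, V(1,1)=0.0000
Node (0,0) S=68.0000: V=(p*·0.0000+(1−p*)·14.2900)/1.06=5.0554; Δ=(0.0000−14.2900)/(80.2400−58.4800)=-0.6567; B=V−Δ·S=49.7117
Self-financing check: at every node Δ·S+B equals the discounted successor values.

(0,0): Delta=-0.6567 Bond=49.7117
V0=5.0554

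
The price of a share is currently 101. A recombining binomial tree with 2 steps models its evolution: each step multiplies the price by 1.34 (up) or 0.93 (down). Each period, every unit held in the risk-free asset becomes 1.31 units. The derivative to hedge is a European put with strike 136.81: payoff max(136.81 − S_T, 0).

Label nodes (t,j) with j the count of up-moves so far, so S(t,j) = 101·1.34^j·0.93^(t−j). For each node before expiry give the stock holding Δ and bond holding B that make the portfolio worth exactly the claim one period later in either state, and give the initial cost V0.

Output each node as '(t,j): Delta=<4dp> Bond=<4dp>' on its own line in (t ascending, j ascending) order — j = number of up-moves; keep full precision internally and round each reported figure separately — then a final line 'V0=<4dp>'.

(0,0): Delta=-0.2389 Bond=25.1506
(1,0): Delta=-1.0000 Bond=104.4351
(1,1): Delta=-0.1972 Bond=27.3035
V0=1.0192

Risk-neutral probability p* = (R−d)/(u−d) = (1.31−0.93)/(1.34−0.93) = 0.9268.
Payoff layer (t=2): V(2,0)=49.4551, V(2,1)=10.9438, V(2,2)=0.0000
(1,0): S=93.9300. Δ = (V_up−V_dn)/(S_up−S_dn) = (10.9438−49.4551)/(125.8662−87.3549) = -1.0000. V = [p*·10.9438 + (1−p*)·49.4551]/1.31 = 10.5051. B = V − Δ·S = 104.4351.
(1,1): S=135.3400. Δ = (V_up−V_dn)/(S_up−S_dn) = (0.0000−10.9438)/(181.3556−125.8662) = -0.1972. V = [p*·0.0000 + (1−p*)·10.9438]/1.31 = 0.6113. B = V − Δ·S = 27.3035.
(0,0): S=101.0000. Δ = (V_up−V_dn)/(S_up−S_dn) = (0.6113−10.5051)/(135.3400−93.9300) = -0.2389. V = [p*·0.6113 + (1−p*)·10.5051]/1.31 = 1.0192. B = V − Δ·S = 25.1506.
Check: Δ(0,0)·S0 + B(0,0) = 1.0192 = V0.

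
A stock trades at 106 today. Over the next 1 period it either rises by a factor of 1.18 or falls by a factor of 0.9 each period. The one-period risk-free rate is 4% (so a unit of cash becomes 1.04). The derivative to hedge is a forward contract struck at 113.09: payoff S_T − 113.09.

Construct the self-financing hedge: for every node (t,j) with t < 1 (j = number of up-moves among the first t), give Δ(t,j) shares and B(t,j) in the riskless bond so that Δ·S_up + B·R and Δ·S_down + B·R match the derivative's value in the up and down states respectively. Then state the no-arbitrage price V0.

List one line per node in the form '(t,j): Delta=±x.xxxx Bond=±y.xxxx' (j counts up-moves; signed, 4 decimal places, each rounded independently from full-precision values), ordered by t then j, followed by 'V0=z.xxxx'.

Under the risk-neutral measure, an up-move has probability p* = (R−d)/(u−d) = 0.5000 and values discount at R = 1.04.
At expiry t=1: V(1,0)=-17.6900, V(1,1)=11.9900
(0,0): S=106.0000. Δ = (V_up−V_dn)/(S_up−S_dn) = (11.9900−-17.6900)/(125.0800−95.4000) = 1.0000. V = [p*·11.9900 + (1−p*)·-17.6900]/1.04 = -2.7404. B = V − Δ·S = -108.7404.
Check: Δ(0,0)·S0 + B(0,0) = -2.7404 = V0.

(0,0): Delta=1.0000 Bond=-108.7404
V0=-2.7404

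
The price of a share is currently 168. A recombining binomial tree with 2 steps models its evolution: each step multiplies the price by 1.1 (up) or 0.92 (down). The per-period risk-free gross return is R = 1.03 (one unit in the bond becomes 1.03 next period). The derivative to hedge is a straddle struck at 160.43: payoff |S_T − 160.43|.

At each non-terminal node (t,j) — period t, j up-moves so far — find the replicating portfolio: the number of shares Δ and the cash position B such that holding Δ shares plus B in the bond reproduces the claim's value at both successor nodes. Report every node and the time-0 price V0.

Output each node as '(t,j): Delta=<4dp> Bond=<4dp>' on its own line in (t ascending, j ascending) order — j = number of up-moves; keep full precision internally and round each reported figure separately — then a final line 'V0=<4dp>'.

Under the risk-neutral measure, an up-move has probability p* = (R−d)/(u−d) = 0.6111 and values discount at R = 1.03.
At expiry t=2: V(2,0)=18.2348, V(2,1)=9.5860, V(2,2)=42.8500
Node (1,0) S=154.5600: V=(p*·9.5860+(1−p*)·18.2348)/1.03=12.5723; Δ=(9.5860−18.2348)/(170.0160−142.1952)=-0.3109; B=V−Δ·S=60.6211
Node (1,1) S=184.8000: V=(p*·42.8500+(1−p*)·9.5860)/1.03=29.0427; Δ=(42.8500−9.5860)/(203.2800−170.0160)=1.0000; B=V−Δ·S=-155.7573
Node (0,0) S=168.0000: V=(p*·29.0427+(1−p*)·12.5723)/1.03=21.9782; Δ=(29.0427−12.5723)/(184.8000−154.5600)=0.5447; B=V−Δ·S=-69.5244
Root portfolio cost Δ·168+B reproduces V0=21.9782.

(0,0): Delta=0.5447 Bond=-69.5244
(1,0): Delta=-0.3109 Bond=60.6211
(1,1): Delta=1.0000 Bond=-155.7573
V0=21.9782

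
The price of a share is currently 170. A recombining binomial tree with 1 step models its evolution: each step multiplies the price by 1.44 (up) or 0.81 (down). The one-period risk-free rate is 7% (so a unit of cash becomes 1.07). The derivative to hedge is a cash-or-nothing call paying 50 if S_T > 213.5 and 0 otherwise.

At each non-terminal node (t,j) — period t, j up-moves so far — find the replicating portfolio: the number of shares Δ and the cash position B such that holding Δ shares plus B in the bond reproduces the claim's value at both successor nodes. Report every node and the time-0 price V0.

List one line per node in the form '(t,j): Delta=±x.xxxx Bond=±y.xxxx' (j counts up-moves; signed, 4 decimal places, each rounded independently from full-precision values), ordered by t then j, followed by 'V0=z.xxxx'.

(0,0): Delta=0.4669 Bond=-60.0801
V0=19.2850

Since d<R<u, set p* = (R−d)/(u−d) = 0.4127; price each node as the discounted p*-expectation of its children.
At expiry t=1: V(1,0)=0.0000, V(1,1)=50.0000
(0,0): S=170.0000. Δ = (V_up−V_dn)/(S_up−S_dn) = (50.0000−0.0000)/(244.8000−137.7000) = 0.4669. V = [p*·50.0000 + (1−p*)·0.0000]/1.07 = 19.2850. B = V − Δ·S = -60.0801.
Each (Δ,B) replicates both successor values, so the strategy is self-financing and V0 is arbitrage-free.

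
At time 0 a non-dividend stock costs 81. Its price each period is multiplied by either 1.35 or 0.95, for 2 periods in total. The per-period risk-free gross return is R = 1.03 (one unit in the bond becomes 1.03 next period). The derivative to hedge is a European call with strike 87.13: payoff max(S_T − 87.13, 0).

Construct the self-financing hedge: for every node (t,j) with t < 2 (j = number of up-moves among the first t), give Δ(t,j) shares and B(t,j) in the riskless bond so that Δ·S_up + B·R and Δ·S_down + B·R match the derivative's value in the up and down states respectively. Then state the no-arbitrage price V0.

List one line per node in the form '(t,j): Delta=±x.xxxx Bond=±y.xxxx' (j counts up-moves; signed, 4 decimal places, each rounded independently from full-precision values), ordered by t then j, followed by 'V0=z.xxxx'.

(0,0): Delta=0.6637 Bond=-46.4283
(1,0): Delta=0.5443 Bond=-38.6283
(1,1): Delta=1.0000 Bond=-84.5922
V0=7.3339

No-arbitrage ⇒ martingale measure with p* = (R−d)/(u−d) = 0.2000.
Terminal values V(2,·): V(2,0)=0.0000, V(2,1)=16.7525, V(2,2)=60.4925
  t=1,j=0: stock 76.9500 → up 103.8825 (V=16.7525), down 73.1025 (V=0.0000). Price 3.2529; hedge Δ=0.5443, bond B=-38.6283.
  t=1,j=1: stock 109.3500 → up 147.6225 (V=60.4925), down 103.8825 (V=16.7525). Price 24.7578; hedge Δ=1.0000, bond B=-84.5922.
  t=0,j=0: stock 81.0000 → up 109.3500 (V=24.7578), down 76.9500 (V=3.2529). Price 7.3339; hedge Δ=0.6637, bond B=-46.4283.
Each (Δ,B) replicates both successor values, so the strategy is self-financing and V0 is arbitrage-free.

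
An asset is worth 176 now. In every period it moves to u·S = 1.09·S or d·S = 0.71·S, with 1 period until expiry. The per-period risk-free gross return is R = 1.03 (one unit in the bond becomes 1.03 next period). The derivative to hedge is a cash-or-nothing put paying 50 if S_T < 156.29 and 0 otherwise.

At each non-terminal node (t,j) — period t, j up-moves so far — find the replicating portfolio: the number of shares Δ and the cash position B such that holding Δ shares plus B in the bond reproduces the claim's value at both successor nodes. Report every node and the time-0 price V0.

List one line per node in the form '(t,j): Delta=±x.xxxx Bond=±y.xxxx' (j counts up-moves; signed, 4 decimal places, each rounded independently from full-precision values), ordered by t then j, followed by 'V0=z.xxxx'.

Risk-neutral probability p* = (R−d)/(u−d) = (1.03−0.71)/(1.09−0.71) = 0.8421.
Terminal values V(1,·): V(1,0)=50.0000, V(1,1)=0.0000
(0,0): S=176.0000. Δ = (V_up−V_dn)/(S_up−S_dn) = (0.0000−50.0000)/(191.8400−124.9600) = -0.7476. V = [p*·0.0000 + (1−p*)·50.0000]/1.03 = 7.6648. B = V − Δ·S = 139.2437.
Self-financing check: at every node Δ·S+B equals the discounted successor values.

(0,0): Delta=-0.7476 Bond=139.2437
V0=7.6648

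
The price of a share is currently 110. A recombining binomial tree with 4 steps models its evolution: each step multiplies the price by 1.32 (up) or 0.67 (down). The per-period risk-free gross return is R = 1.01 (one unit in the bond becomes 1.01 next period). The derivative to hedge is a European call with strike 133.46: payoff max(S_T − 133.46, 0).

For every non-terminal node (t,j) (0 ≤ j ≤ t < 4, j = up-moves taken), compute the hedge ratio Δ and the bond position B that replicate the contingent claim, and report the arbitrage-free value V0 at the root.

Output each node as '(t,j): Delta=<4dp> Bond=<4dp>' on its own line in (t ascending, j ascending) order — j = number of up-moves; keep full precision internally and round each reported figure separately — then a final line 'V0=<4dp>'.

Since d<R<u, set p* = (R−d)/(u−d) = 0.5231; price each node as the discounted p*-expectation of its children.
Terminal payoffs: V(4,0)=0.0000, V(4,1)=0.0000, V(4,2)=0.0000, V(4,3)=36.0476, V(4,4)=200.4954
  t=3,j=0: stock 33.0839 → up 43.6708 (V=0.0000), down 22.1662 (V=0.0000). Price 0.0000; hedge Δ=0.0000, bond B=0.0000.
  t=3,j=1: stock 65.1803 → up 86.0380 (V=0.0000), down 43.6708 (V=0.0000). Price 0.0000; hedge Δ=0.0000, bond B=0.0000.
  t=3,j=2: stock 128.4149 → up 169.5076 (V=36.0476), down 86.0380 (V=0.0000). Price 18.6690; hedge Δ=0.4319, bond B=-36.7889.
  t=3,j=3: stock 252.9965 → up 333.9554 (V=200.4954), down 169.5076 (V=36.0476). Price 120.8579; hedge Δ=1.0000, bond B=-132.1386.
  t=2,j=0: stock 49.3790 → up 65.1803 (V=0.0000), down 33.0839 (V=0.0000). Price 0.0000; hedge Δ=0.0000, bond B=0.0000.
  t=2,j=1: stock 97.2840 → up 128.4149 (V=18.6690), down 65.1803 (V=0.0000). Price 9.6686; hedge Δ=0.2952, bond B=-19.0529.
  t=2,j=2: stock 191.6640 → up 252.9965 (V=120.8579), down 128.4149 (V=18.6690). Price 71.4076; hedge Δ=0.8203, bond B=-85.8061.
  t=1,j=0: stock 73.7000 → up 97.2840 (V=9.6686), down 49.3790 (V=0.0000). Price 5.0074; hedge Δ=0.2018, bond B=-9.8675.
  t=1,j=1: stock 145.2000 → up 191.6640 (V=71.4076), down 97.2840 (V=9.6686). Price 41.5474; hedge Δ=0.6542, bond B=-53.4356.
  t=0,j=0: stock 110.0000 → up 145.2000 (V=41.5474), down 73.7000 (V=5.0074). Price 23.8818; hedge Δ=0.5110, bond B=-32.3336.
Check: Δ(0,0)·S0 + B(0,0) = 23.8818 = V0.

(0,0): Delta=0.5110 Bond=-32.3336
(1,0): Delta=0.2018 Bond=-9.8675
(1,1): Delta=0.6542 Bond=-53.4356
(2,0): Delta=0.0000 Bond=0.0000
(2,1): Delta=0.2952 Bond=-19.0529
(2,2): Delta=0.8203 Bond=-85.8061
(3,0): Delta=0.0000 Bond=0.0000
(3,1): Delta=0.0000 Bond=0.0000
(3,2): Delta=0.4319 Bond=-36.7889
(3,3): Delta=1.0000 Bond=-132.1386
V0=23.8818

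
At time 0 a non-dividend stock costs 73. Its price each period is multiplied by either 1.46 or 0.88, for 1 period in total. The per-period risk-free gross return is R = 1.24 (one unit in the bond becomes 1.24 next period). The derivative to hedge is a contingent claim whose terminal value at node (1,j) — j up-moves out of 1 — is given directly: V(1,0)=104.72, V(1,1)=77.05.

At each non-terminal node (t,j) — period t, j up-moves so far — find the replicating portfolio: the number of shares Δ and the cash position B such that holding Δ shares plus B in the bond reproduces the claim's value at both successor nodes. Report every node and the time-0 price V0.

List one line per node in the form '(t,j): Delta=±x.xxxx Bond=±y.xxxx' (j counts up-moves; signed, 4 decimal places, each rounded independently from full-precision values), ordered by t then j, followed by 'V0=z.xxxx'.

The replicating-portfolio and risk-neutral prices coincide; use p* = (1.24−0.88)/(1.46−0.88) = 0.6207 for the latter.
Terminal payoffs: V(1,0)=104.7200, V(1,1)=77.0500
  t=0,j=0: stock 73.0000 → up 106.5800 (V=77.0500), down 64.2400 (V=104.7200). Price 70.6012; hedge Δ=-0.6535, bond B=118.3081.
The time-0 hedge costs 70.6012, which is the no-arbitrage price.

(0,0): Delta=-0.6535 Bond=118.3081
V0=70.6012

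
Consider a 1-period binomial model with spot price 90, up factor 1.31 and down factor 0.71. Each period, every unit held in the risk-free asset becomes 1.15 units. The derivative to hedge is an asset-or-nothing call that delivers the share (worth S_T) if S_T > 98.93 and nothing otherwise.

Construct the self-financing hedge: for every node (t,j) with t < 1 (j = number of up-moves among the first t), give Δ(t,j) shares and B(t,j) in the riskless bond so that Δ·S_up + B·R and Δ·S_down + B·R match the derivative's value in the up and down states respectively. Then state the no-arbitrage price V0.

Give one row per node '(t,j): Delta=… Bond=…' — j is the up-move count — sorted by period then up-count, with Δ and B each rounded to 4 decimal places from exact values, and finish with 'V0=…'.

(0,0): Delta=2.1833 Bond=-121.3174
V0=75.1826

Risk-neutral probability p* = (R−d)/(u−d) = (1.15−0.71)/(1.31−0.71) = 0.7333.
Terminal values V(1,·): V(1,0)=0.0000, V(1,1)=117.9000
Node (0,0) S=90.0000: V=(p*·117.9000+(1−p*)·0.0000)/1.15=75.1826; Δ=(117.9000−0.0000)/(117.9000−63.9000)=2.1833; B=V−Δ·S=-121.3174
Each (Δ,B) replicates both successor values, so the strategy is self-financing and V0 is arbitrage-free.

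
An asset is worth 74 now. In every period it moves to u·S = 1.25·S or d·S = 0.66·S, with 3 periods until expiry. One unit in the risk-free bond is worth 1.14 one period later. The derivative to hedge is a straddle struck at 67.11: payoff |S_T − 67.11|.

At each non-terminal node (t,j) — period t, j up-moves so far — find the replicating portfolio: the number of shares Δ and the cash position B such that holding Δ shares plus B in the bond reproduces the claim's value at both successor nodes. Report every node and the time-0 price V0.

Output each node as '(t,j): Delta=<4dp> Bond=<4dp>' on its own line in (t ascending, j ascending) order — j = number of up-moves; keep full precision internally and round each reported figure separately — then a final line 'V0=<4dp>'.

The replicating-portfolio and risk-neutral prices coincide; use p* = (1.14−0.66)/(1.25−0.66) = 0.8136 for the latter.
At expiry t=3: V(3,0)=45.8353, V(3,1)=26.8170, V(3,2)=9.2025, V(3,3)=77.4213
Node (2,0) S=32.2344: V=(p*·26.8170+(1−p*)·45.8353)/1.14=26.6340; Δ=(26.8170−45.8353)/(40.2930−21.2747)=-1.0000; B=V−Δ·S=58.8684
Node (2,1) S=61.0500: V=(p*·9.2025+(1−p*)·26.8170)/1.14=10.9531; Δ=(9.2025−26.8170)/(76.3125−40.2930)=-0.4890; B=V−Δ·S=40.8082
Node (2,2) S=115.6250: V=(p*·77.4213+(1−p*)·9.2025)/1.14=56.7566; Δ=(77.4213−9.2025)/(144.5312−76.3125)=1.0000; B=V−Δ·S=-58.8684
Node (1,0) S=48.8400: V=(p*·10.9531+(1−p*)·26.6340)/1.14=12.1725; Δ=(10.9531−26.6340)/(61.0500−32.2344)=-0.5442; B=V−Δ·S=38.7503
Node (1,1) S=92.5000: V=(p*·56.7566+(1−p*)·10.9531)/1.14=42.2956; Δ=(56.7566−10.9531)/(115.6250−61.0500)=0.8393; B=V−Δ·S=-35.3374
Node (0,0) S=74.0000: V=(p*·42.2956+(1−p*)·12.1725)/1.14=32.1749; Δ=(42.2956−12.1725)/(92.5000−48.8400)=0.6899; B=V−Δ·S=-18.8811
The time-0 hedge costs 32.1749, which is the no-arbitrage price.

(0,0): Delta=0.6899 Bond=-18.8811
(1,0): Delta=-0.5442 Bond=38.7503
(1,1): Delta=0.8393 Bond=-35.3374
(2,0): Delta=-1.0000 Bond=58.8684
(2,1): Delta=-0.4890 Bond=40.8082
(2,2): Delta=1.0000 Bond=-58.8684
V0=32.1749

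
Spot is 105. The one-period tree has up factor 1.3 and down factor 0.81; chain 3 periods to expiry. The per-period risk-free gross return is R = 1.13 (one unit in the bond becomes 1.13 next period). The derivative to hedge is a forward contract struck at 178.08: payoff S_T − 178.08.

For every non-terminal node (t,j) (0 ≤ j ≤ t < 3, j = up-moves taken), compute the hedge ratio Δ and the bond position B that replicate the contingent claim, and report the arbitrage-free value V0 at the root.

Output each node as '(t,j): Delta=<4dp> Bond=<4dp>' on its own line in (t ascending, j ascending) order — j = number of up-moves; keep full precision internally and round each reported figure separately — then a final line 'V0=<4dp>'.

(0,0): Delta=1.0000 Bond=-123.4184
(1,0): Delta=1.0000 Bond=-139.4628
(1,1): Delta=1.0000 Bond=-139.4628
(2,0): Delta=1.0000 Bond=-157.5929
(2,1): Delta=1.0000 Bond=-157.5929
(2,2): Delta=1.0000 Bond=-157.5929
V0=-18.4184

Under the risk-neutral measure, an up-move has probability p* = (R−d)/(u−d) = 0.6531 and values discount at R = 1.13.
At expiry t=3: V(3,0)=-122.2787, V(3,1)=-88.5223, V(3,2)=-34.3455, V(3,3)=52.6050
  t=2,j=0: stock 68.8905 → up 89.5577 (V=-88.5223), down 55.8013 (V=-122.2787). Price -88.7024; hedge Δ=1.0000, bond B=-157.5929.
  t=2,j=1: stock 110.5650 → up 143.7345 (V=-34.3455), down 89.5577 (V=-88.5223). Price -47.0279; hedge Δ=1.0000, bond B=-157.5929.
  t=2,j=2: stock 177.4500 → up 230.6850 (V=52.6050), down 143.7345 (V=-34.3455). Price 19.8571; hedge Δ=1.0000, bond B=-157.5929.
  t=1,j=0: stock 85.0500 → up 110.5650 (V=-47.0279), down 68.8905 (V=-88.7024). Price -54.4128; hedge Δ=1.0000, bond B=-139.4628.
  t=1,j=1: stock 136.5000 → up 177.4500 (V=19.8571), down 110.5650 (V=-47.0279). Price -2.9628; hedge Δ=1.0000, bond B=-139.4628.
  t=0,j=0: stock 105.0000 → up 136.5000 (V=-2.9628), down 85.0500 (V=-54.4128). Price -18.4184; hedge Δ=1.0000, bond B=-123.4184.
The time-0 hedge costs -18.4184, which is the no-arbitrage price.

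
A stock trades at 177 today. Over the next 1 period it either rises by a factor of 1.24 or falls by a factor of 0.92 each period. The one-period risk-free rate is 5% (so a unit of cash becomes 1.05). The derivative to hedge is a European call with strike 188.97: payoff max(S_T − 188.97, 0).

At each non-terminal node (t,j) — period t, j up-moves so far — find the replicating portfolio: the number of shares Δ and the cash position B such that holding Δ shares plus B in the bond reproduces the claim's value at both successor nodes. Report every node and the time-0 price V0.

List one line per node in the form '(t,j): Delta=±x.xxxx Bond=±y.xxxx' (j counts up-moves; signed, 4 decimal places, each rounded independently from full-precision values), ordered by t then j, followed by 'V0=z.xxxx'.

(0,0): Delta=0.5387 Bond=-83.5393
V0=11.8045

Under the risk-neutral measure, an up-move has probability p* = (R−d)/(u−d) = 0.4063 and values discount at R = 1.05.
Terminal payoffs: V(1,0)=0.0000, V(1,1)=30.5100
Node (0,0) S=177.0000: V=(p*·30.5100+(1−p*)·0.0000)/1.05=11.8045; Δ=(30.5100−0.0000)/(219.4800−162.8400)=0.5387; B=V−Δ·S=-83.5393
Self-financing check: at every node Δ·S+B equals the discounted successor values.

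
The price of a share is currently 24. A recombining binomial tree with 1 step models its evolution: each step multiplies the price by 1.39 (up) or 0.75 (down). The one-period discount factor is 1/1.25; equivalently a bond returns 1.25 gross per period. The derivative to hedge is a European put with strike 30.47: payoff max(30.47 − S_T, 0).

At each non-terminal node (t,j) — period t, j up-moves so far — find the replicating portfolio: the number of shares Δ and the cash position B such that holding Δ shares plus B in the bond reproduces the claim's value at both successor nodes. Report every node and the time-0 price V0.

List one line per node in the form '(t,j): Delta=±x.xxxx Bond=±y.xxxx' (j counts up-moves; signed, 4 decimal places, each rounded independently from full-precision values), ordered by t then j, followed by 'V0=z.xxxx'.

No-arbitrage ⇒ martingale measure with p* = (R−d)/(u−d) = 0.7813.
Terminal values V(1,·): V(1,0)=12.4700, V(1,1)=0.0000
(0,0): S=24.0000. Δ = (V_up−V_dn)/(S_up−S_dn) = (0.0000−12.4700)/(33.3600−18.0000) = -0.8118. V = [p*·0.0000 + (1−p*)·12.4700]/1.25 = 2.1822. B = V − Δ·S = 21.6666.
The time-0 hedge costs 2.1822, which is the no-arbitrage price.

(0,0): Delta=-0.8118 Bond=21.6666
V0=2.1822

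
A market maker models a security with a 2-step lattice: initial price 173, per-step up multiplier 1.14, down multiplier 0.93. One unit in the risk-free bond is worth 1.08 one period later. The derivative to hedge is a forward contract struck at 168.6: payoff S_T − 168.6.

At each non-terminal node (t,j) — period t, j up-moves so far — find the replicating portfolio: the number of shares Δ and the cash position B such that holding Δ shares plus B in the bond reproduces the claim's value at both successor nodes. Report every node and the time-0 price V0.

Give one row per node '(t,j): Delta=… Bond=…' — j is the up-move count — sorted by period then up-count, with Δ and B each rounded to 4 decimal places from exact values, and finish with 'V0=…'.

The replicating-portfolio and risk-neutral prices coincide; use p* = (1.08−0.93)/(1.14−0.93) = 0.7143 for the latter.
Terminal payoffs: V(2,0)=-18.9723, V(2,1)=14.8146, V(2,2)=56.2308
  t=1,j=0: stock 160.8900 → up 183.4146 (V=14.8146), down 149.6277 (V=-18.9723). Price 4.7789; hedge Δ=1.0000, bond B=-156.1111.
  t=1,j=1: stock 197.2200 → up 224.8308 (V=56.2308), down 183.4146 (V=14.8146). Price 41.1089; hedge Δ=1.0000, bond B=-156.1111.
  t=0,j=0: stock 173.0000 → up 197.2200 (V=41.1089), down 160.8900 (V=4.7789). Price 28.4527; hedge Δ=1.0000, bond B=-144.5473.
The time-0 hedge costs 28.4527, which is the no-arbitrage price.

(0,0): Delta=1.0000 Bond=-144.5473
(1,0): Delta=1.0000 Bond=-156.1111
(1,1): Delta=1.0000 Bond=-156.1111
V0=28.4527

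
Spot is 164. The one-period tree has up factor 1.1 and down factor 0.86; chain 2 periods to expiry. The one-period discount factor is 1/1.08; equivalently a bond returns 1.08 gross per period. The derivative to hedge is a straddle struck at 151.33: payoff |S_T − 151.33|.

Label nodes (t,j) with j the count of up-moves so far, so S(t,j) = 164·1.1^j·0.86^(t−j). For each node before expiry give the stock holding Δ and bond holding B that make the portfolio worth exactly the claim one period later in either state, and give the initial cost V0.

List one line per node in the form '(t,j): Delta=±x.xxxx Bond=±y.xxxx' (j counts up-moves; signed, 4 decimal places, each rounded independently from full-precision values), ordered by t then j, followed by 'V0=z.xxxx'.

Under the risk-neutral measure, an up-move has probability p* = (R−d)/(u−d) = 0.9167 and values discount at R = 1.08.
Terminal values V(2,·): V(2,0)=30.0356, V(2,1)=3.8140, V(2,2)=47.1100
(1,0): S=141.0400. Δ = (V_up−V_dn)/(S_up−S_dn) = (3.8140−30.0356)/(155.1440−121.2944) = -0.7747. V = [p*·3.8140 + (1−p*)·30.0356]/1.08 = 5.5548. B = V − Δ·S = 114.8114.
(1,1): S=180.4000. Δ = (V_up−V_dn)/(S_up−S_dn) = (47.1100−3.8140)/(198.4400−155.1440) = 1.0000. V = [p*·47.1100 + (1−p*)·3.8140]/1.08 = 40.2796. B = V − Δ·S = -140.1204.
(0,0): S=164.0000. Δ = (V_up−V_dn)/(S_up−S_dn) = (40.2796−5.5548)/(180.4000−141.0400) = 0.8822. V = [p*·40.2796 + (1−p*)·5.5548]/1.08 = 34.6166. B = V − Δ·S = -110.0704.
Root portfolio cost Δ·164+B reproduces V0=34.6166.

(0,0): Delta=0.8822 Bond=-110.0704
(1,0): Delta=-0.7747 Bond=114.8114
(1,1): Delta=1.0000 Bond=-140.1204
V0=34.6166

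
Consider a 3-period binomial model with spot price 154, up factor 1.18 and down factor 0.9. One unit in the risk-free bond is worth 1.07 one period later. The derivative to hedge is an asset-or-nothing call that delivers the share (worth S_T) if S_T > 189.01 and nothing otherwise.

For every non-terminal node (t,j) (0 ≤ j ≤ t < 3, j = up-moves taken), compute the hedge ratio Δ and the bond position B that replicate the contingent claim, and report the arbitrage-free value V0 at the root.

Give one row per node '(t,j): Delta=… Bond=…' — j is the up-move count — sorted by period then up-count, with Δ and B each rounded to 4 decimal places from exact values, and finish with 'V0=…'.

The replicating-portfolio and risk-neutral prices coincide; use p* = (1.07−0.9)/(1.18−0.9) = 0.6071 for the latter.
At expiry t=3: V(3,0)=0.0000, V(3,1)=0.0000, V(3,2)=192.9866, V(3,3)=253.0269
(2,0): S=124.7400. Δ = (V_up−V_dn)/(S_up−S_dn) = (0.0000−0.0000)/(147.1932−112.2660) = 0.0000. V = [p*·0.0000 + (1−p*)·0.0000]/1.07 = 0.0000. B = V − Δ·S = 0.0000.
(2,1): S=163.5480. Δ = (V_up−V_dn)/(S_up−S_dn) = (192.9866−0.0000)/(192.9866−147.1932) = 4.2143. V = [p*·192.9866 + (1−p*)·0.0000]/1.07 = 109.5051. B = V − Δ·S = -579.7329.
(2,2): S=214.4296. Δ = (V_up−V_dn)/(S_up−S_dn) = (253.0269−192.9866)/(253.0269−192.9866) = 1.0000. V = [p*·253.0269 + (1−p*)·192.9866]/1.07 = 214.4296. B = V − Δ·S = 0.0000.
(1,0): S=138.6000. Δ = (V_up−V_dn)/(S_up−S_dn) = (109.5051−0.0000)/(163.5480−124.7400) = 2.8217. V = [p*·109.5051 + (1−p*)·0.0000]/1.07 = 62.1357. B = V − Δ·S = -328.9539.
(1,1): S=181.7200. Δ = (V_up−V_dn)/(S_up−S_dn) = (214.4296−109.5051)/(214.4296−163.5480) = 2.0621. V = [p*·214.4296 + (1−p*)·109.5051]/1.07 = 161.8778. B = V − Δ·S = -212.8525.
(0,0): S=154.0000. Δ = (V_up−V_dn)/(S_up−S_dn) = (161.8778−62.1357)/(181.7200−138.6000) = 2.3131. V = [p*·161.8778 + (1−p*)·62.1357]/1.07 = 114.6668. B = V − Δ·S = -241.5549.
The time-0 hedge costs 114.6668, which is the no-arbitrage price.

(0,0): Delta=2.3131 Bond=-241.5549
(1,0): Delta=2.8217 Bond=-328.9539
(1,1): Delta=2.0621 Bond=-212.8525
(2,0): Delta=0.0000 Bond=0.0000
(2,1): Delta=4.2143 Bond=-579.7329
(2,2): Delta=1.0000 Bond=0.0000
V0=114.6668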